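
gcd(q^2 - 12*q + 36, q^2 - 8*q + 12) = q - 6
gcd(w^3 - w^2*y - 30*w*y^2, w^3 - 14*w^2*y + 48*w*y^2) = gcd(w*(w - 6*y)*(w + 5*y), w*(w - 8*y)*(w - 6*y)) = -w^2 + 6*w*y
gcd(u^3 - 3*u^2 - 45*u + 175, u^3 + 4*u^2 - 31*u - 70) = u^2 + 2*u - 35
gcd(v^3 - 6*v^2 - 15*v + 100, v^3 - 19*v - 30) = v - 5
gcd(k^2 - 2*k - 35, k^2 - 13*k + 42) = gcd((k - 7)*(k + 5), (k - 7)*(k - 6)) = k - 7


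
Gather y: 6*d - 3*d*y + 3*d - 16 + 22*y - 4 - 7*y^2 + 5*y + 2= 9*d - 7*y^2 + y*(27 - 3*d) - 18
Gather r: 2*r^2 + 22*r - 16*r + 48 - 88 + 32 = 2*r^2 + 6*r - 8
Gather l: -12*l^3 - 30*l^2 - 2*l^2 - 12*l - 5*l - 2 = -12*l^3 - 32*l^2 - 17*l - 2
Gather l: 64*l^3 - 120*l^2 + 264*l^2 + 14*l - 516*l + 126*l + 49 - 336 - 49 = 64*l^3 + 144*l^2 - 376*l - 336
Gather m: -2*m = -2*m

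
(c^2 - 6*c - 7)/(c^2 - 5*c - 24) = (-c^2 + 6*c + 7)/(-c^2 + 5*c + 24)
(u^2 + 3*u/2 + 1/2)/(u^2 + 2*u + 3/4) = 2*(u + 1)/(2*u + 3)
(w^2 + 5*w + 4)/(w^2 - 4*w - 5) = (w + 4)/(w - 5)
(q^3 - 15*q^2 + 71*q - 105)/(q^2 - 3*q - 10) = (q^2 - 10*q + 21)/(q + 2)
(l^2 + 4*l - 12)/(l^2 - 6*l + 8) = (l + 6)/(l - 4)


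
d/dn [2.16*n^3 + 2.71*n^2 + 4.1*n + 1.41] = 6.48*n^2 + 5.42*n + 4.1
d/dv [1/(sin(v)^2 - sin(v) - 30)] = (1 - 2*sin(v))*cos(v)/(sin(v) + cos(v)^2 + 29)^2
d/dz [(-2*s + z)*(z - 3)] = -2*s + 2*z - 3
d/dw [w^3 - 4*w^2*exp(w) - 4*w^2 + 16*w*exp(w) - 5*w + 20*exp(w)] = -4*w^2*exp(w) + 3*w^2 + 8*w*exp(w) - 8*w + 36*exp(w) - 5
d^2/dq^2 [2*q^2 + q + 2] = 4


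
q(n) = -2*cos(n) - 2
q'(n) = 2*sin(n)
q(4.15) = -0.93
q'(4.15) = -1.69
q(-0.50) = -3.76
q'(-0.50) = -0.96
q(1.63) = -1.88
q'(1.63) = 2.00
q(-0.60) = -3.65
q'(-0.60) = -1.13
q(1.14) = -2.84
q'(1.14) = 1.82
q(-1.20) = -2.72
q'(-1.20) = -1.86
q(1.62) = -1.90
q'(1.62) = 2.00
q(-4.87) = -2.31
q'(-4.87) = 1.98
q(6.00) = -3.92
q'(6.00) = -0.56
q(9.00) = -0.18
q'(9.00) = 0.82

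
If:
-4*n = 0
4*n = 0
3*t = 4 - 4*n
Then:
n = 0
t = 4/3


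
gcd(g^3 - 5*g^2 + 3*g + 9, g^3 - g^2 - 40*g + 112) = 1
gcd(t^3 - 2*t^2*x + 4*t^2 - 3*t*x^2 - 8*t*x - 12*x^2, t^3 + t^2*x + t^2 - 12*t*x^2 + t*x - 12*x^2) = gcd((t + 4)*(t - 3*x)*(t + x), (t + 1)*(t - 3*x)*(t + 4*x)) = -t + 3*x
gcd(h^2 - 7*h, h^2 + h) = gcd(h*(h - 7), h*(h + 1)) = h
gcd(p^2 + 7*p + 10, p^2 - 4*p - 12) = p + 2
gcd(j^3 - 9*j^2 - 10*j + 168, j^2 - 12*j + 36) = j - 6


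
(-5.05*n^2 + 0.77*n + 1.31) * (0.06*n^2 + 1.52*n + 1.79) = -0.303*n^4 - 7.6298*n^3 - 7.7905*n^2 + 3.3695*n + 2.3449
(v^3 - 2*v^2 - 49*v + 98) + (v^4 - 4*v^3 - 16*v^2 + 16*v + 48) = v^4 - 3*v^3 - 18*v^2 - 33*v + 146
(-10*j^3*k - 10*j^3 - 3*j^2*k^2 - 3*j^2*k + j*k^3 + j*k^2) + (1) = -10*j^3*k - 10*j^3 - 3*j^2*k^2 - 3*j^2*k + j*k^3 + j*k^2 + 1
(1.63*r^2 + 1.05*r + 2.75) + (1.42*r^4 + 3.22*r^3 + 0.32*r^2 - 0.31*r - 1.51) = 1.42*r^4 + 3.22*r^3 + 1.95*r^2 + 0.74*r + 1.24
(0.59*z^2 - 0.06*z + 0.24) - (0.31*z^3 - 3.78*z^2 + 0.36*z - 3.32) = -0.31*z^3 + 4.37*z^2 - 0.42*z + 3.56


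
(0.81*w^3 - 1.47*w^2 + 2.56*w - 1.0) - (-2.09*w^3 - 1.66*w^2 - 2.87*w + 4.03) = 2.9*w^3 + 0.19*w^2 + 5.43*w - 5.03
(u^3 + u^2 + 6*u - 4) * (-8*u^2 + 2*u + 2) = -8*u^5 - 6*u^4 - 44*u^3 + 46*u^2 + 4*u - 8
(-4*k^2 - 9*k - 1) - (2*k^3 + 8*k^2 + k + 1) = -2*k^3 - 12*k^2 - 10*k - 2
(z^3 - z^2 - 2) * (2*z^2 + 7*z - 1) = 2*z^5 + 5*z^4 - 8*z^3 - 3*z^2 - 14*z + 2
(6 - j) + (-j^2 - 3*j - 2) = -j^2 - 4*j + 4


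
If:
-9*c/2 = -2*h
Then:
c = 4*h/9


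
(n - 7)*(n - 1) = n^2 - 8*n + 7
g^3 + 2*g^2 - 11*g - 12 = (g - 3)*(g + 1)*(g + 4)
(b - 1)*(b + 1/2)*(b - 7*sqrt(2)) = b^3 - 7*sqrt(2)*b^2 - b^2/2 - b/2 + 7*sqrt(2)*b/2 + 7*sqrt(2)/2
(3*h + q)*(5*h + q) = 15*h^2 + 8*h*q + q^2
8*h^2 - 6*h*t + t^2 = (-4*h + t)*(-2*h + t)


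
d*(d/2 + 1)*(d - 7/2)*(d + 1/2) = d^4/2 - d^3/2 - 31*d^2/8 - 7*d/4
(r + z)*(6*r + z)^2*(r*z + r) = 36*r^4*z + 36*r^4 + 48*r^3*z^2 + 48*r^3*z + 13*r^2*z^3 + 13*r^2*z^2 + r*z^4 + r*z^3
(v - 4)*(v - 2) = v^2 - 6*v + 8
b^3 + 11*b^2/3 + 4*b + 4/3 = (b + 2/3)*(b + 1)*(b + 2)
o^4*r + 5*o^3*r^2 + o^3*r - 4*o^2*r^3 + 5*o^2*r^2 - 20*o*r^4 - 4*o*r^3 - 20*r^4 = (o - 2*r)*(o + 2*r)*(o + 5*r)*(o*r + r)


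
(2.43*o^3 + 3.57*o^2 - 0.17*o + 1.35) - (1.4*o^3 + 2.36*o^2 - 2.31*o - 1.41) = 1.03*o^3 + 1.21*o^2 + 2.14*o + 2.76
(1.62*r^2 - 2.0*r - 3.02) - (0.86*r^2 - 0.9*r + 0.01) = 0.76*r^2 - 1.1*r - 3.03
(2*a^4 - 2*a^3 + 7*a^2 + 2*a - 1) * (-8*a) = -16*a^5 + 16*a^4 - 56*a^3 - 16*a^2 + 8*a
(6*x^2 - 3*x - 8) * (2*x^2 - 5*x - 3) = 12*x^4 - 36*x^3 - 19*x^2 + 49*x + 24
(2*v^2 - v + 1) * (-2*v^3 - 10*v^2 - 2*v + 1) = -4*v^5 - 18*v^4 + 4*v^3 - 6*v^2 - 3*v + 1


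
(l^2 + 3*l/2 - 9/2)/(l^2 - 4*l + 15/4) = 2*(l + 3)/(2*l - 5)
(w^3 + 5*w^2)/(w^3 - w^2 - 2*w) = w*(w + 5)/(w^2 - w - 2)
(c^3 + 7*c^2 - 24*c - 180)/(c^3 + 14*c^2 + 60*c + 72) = (c - 5)/(c + 2)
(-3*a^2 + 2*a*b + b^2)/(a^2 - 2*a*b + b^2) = (-3*a - b)/(a - b)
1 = 1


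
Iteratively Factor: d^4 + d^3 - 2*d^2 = (d)*(d^3 + d^2 - 2*d) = d^2*(d^2 + d - 2) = d^2*(d + 2)*(d - 1)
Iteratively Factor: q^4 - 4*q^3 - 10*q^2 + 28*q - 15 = (q + 3)*(q^3 - 7*q^2 + 11*q - 5) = (q - 5)*(q + 3)*(q^2 - 2*q + 1) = (q - 5)*(q - 1)*(q + 3)*(q - 1)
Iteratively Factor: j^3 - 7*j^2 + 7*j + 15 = (j - 5)*(j^2 - 2*j - 3) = (j - 5)*(j + 1)*(j - 3)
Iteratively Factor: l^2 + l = (l + 1)*(l)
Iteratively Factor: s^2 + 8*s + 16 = (s + 4)*(s + 4)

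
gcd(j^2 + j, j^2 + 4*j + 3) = j + 1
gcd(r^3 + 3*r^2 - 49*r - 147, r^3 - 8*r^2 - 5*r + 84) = r^2 - 4*r - 21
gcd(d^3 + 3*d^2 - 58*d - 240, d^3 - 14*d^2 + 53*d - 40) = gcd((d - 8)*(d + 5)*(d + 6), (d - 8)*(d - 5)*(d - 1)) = d - 8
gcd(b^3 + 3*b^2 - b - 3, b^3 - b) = b^2 - 1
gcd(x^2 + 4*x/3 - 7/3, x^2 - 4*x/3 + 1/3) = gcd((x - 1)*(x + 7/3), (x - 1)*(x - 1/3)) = x - 1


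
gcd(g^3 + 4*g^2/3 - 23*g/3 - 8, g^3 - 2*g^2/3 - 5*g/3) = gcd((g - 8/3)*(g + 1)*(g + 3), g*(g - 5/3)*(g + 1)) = g + 1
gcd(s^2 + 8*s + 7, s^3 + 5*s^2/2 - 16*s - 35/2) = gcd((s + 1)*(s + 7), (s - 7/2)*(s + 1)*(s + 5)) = s + 1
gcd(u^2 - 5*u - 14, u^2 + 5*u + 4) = 1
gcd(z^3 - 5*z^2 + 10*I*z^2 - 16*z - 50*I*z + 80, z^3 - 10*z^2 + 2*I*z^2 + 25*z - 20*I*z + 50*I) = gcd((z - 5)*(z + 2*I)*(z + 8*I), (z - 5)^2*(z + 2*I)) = z^2 + z*(-5 + 2*I) - 10*I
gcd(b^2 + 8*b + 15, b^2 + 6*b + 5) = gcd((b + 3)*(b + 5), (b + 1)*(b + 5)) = b + 5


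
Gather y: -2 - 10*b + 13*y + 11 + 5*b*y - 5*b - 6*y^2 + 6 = -15*b - 6*y^2 + y*(5*b + 13) + 15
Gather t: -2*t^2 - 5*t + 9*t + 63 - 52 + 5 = -2*t^2 + 4*t + 16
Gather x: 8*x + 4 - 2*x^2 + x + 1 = -2*x^2 + 9*x + 5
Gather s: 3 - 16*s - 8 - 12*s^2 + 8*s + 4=-12*s^2 - 8*s - 1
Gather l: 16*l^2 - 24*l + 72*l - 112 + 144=16*l^2 + 48*l + 32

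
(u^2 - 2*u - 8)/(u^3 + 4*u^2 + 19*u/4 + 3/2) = 4*(u - 4)/(4*u^2 + 8*u + 3)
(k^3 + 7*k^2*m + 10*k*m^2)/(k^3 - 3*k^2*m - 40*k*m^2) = (k + 2*m)/(k - 8*m)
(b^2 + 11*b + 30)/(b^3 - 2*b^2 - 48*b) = (b + 5)/(b*(b - 8))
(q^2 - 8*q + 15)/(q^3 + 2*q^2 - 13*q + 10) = (q^2 - 8*q + 15)/(q^3 + 2*q^2 - 13*q + 10)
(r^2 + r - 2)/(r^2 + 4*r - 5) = (r + 2)/(r + 5)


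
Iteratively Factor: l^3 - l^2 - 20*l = (l - 5)*(l^2 + 4*l) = l*(l - 5)*(l + 4)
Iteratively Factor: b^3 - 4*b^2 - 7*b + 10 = (b - 1)*(b^2 - 3*b - 10) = (b - 5)*(b - 1)*(b + 2)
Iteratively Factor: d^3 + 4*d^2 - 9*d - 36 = (d - 3)*(d^2 + 7*d + 12) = (d - 3)*(d + 3)*(d + 4)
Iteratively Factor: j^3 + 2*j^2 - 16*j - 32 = (j - 4)*(j^2 + 6*j + 8) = (j - 4)*(j + 4)*(j + 2)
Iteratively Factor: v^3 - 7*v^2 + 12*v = (v)*(v^2 - 7*v + 12) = v*(v - 3)*(v - 4)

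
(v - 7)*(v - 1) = v^2 - 8*v + 7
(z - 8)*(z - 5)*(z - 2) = z^3 - 15*z^2 + 66*z - 80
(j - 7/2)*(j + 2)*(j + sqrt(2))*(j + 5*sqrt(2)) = j^4 - 3*j^3/2 + 6*sqrt(2)*j^3 - 9*sqrt(2)*j^2 + 3*j^2 - 42*sqrt(2)*j - 15*j - 70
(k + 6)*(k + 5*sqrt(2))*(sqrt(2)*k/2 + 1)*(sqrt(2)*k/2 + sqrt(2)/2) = k^4/2 + 7*k^3/2 + 3*sqrt(2)*k^3 + 8*k^2 + 21*sqrt(2)*k^2 + 18*sqrt(2)*k + 35*k + 30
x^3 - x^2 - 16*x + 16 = (x - 4)*(x - 1)*(x + 4)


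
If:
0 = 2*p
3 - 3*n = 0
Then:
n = 1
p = 0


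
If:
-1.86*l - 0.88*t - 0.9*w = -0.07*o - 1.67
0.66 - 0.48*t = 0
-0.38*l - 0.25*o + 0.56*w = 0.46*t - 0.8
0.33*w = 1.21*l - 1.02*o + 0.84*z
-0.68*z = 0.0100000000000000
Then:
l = 0.26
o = 0.29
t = 1.38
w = 0.00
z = -0.01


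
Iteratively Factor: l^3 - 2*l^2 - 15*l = (l + 3)*(l^2 - 5*l) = (l - 5)*(l + 3)*(l)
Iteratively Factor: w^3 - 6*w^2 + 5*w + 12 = (w - 3)*(w^2 - 3*w - 4) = (w - 4)*(w - 3)*(w + 1)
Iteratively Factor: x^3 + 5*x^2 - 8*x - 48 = (x - 3)*(x^2 + 8*x + 16) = (x - 3)*(x + 4)*(x + 4)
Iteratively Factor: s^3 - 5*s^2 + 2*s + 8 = (s - 4)*(s^2 - s - 2) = (s - 4)*(s + 1)*(s - 2)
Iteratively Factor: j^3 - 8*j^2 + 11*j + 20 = (j + 1)*(j^2 - 9*j + 20) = (j - 5)*(j + 1)*(j - 4)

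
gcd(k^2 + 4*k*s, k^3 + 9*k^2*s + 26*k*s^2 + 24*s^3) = k + 4*s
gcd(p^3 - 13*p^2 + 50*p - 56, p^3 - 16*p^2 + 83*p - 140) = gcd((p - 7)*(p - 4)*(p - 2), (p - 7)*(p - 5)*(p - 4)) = p^2 - 11*p + 28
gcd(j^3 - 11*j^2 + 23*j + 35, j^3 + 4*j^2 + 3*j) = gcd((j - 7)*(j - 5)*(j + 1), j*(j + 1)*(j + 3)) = j + 1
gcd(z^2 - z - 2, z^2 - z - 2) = z^2 - z - 2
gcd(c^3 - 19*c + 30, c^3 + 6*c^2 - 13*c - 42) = c - 3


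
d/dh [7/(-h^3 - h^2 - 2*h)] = 7*(3*h^2 + 2*h + 2)/(h^2*(h^2 + h + 2)^2)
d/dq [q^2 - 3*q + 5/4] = 2*q - 3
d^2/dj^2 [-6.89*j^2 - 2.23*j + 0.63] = -13.7800000000000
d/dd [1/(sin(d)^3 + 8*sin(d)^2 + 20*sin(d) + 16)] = -(3*sin(d) + 10)*cos(d)/((sin(d) + 2)^3*(sin(d) + 4)^2)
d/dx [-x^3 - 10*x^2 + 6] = x*(-3*x - 20)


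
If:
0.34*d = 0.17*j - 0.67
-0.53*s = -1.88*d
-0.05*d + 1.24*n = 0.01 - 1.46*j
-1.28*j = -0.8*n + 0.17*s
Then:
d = -1.75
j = 0.45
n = -0.59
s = -6.19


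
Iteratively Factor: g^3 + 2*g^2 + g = (g + 1)*(g^2 + g) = g*(g + 1)*(g + 1)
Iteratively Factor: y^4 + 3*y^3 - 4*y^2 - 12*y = (y + 3)*(y^3 - 4*y) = y*(y + 3)*(y^2 - 4) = y*(y + 2)*(y + 3)*(y - 2)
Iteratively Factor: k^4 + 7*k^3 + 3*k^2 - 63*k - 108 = (k + 4)*(k^3 + 3*k^2 - 9*k - 27) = (k + 3)*(k + 4)*(k^2 - 9) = (k - 3)*(k + 3)*(k + 4)*(k + 3)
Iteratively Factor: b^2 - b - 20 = (b - 5)*(b + 4)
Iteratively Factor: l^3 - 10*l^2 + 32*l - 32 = (l - 2)*(l^2 - 8*l + 16) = (l - 4)*(l - 2)*(l - 4)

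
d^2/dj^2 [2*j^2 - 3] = 4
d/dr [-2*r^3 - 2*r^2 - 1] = 2*r*(-3*r - 2)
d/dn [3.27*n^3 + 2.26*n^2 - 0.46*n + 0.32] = 9.81*n^2 + 4.52*n - 0.46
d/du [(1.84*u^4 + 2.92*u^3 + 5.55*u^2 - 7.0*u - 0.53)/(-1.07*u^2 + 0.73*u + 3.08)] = (-3.9376*u^5 + 0.905199999999999*u^4 + 26.932*u^3 + 23.5423*u^2 + 33.0538*u - 21.1731)/(1.1449*u^4 - 1.5622*u^3 - 6.0583*u^2 + 4.4968*u + 9.4864)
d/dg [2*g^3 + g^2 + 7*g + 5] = 6*g^2 + 2*g + 7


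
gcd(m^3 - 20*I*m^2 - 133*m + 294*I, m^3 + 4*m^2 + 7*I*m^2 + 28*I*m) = 1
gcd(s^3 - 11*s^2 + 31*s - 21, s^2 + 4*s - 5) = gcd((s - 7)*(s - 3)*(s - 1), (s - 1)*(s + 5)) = s - 1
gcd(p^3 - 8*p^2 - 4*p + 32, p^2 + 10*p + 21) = 1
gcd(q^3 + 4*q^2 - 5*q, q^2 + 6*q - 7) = q - 1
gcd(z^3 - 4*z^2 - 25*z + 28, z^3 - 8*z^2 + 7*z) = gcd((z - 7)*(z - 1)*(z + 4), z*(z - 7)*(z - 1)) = z^2 - 8*z + 7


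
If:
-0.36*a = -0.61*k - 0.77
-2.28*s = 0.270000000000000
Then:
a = 1.69444444444444*k + 2.13888888888889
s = -0.12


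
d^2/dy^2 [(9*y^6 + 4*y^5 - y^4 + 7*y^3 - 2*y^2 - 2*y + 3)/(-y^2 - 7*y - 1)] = 2*(-54*y^8 - 957*y^7 - 4786*y^6 - 2703*y^5 - 405*y^4 - 332*y^3 - 156*y^2 - 90*y - 156)/(y^6 + 21*y^5 + 150*y^4 + 385*y^3 + 150*y^2 + 21*y + 1)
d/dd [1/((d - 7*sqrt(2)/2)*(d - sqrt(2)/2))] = 8*(-d + 2*sqrt(2))/(4*d^4 - 32*sqrt(2)*d^3 + 156*d^2 - 112*sqrt(2)*d + 49)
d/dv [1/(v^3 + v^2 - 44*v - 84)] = (-3*v^2 - 2*v + 44)/(v^3 + v^2 - 44*v - 84)^2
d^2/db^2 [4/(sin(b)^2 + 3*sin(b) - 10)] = 4*(-4*sin(b)^4 - 9*sin(b)^3 - 43*sin(b)^2 - 12*sin(b) + 38)/(sin(b)^2 + 3*sin(b) - 10)^3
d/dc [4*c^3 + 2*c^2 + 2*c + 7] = 12*c^2 + 4*c + 2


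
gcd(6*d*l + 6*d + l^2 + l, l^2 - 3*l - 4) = l + 1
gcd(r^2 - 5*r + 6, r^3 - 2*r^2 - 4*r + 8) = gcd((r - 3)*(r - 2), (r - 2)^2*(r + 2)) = r - 2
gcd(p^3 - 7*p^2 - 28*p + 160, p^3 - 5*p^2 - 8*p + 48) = p - 4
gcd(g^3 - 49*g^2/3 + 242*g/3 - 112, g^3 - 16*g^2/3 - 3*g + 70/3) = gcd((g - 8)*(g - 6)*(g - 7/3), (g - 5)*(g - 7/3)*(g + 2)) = g - 7/3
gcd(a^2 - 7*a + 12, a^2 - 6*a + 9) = a - 3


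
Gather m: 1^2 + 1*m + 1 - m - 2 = 0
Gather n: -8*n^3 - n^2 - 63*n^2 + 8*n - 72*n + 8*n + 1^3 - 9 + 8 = -8*n^3 - 64*n^2 - 56*n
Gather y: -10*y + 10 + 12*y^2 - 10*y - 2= 12*y^2 - 20*y + 8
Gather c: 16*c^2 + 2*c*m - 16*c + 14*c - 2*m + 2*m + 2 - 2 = 16*c^2 + c*(2*m - 2)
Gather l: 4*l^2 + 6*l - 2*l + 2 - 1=4*l^2 + 4*l + 1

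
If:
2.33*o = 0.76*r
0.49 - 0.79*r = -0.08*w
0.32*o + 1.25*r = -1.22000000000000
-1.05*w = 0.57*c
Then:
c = 27.67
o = -0.29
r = -0.90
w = -15.02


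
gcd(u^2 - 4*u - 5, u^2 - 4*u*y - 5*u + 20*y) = u - 5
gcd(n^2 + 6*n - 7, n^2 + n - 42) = n + 7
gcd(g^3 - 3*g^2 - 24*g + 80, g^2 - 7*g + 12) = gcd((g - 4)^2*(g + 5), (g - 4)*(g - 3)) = g - 4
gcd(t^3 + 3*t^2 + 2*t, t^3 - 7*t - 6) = t^2 + 3*t + 2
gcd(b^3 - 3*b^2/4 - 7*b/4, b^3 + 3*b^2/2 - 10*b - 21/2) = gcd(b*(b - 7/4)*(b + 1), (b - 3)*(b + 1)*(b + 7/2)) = b + 1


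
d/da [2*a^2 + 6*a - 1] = 4*a + 6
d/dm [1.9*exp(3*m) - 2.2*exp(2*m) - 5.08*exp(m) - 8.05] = (5.7*exp(2*m) - 4.4*exp(m) - 5.08)*exp(m)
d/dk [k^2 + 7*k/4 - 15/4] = 2*k + 7/4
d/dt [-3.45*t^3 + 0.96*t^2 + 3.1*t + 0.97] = -10.35*t^2 + 1.92*t + 3.1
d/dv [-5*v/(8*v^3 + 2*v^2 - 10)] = 5*(-4*v^3 + 2*v^2*(6*v + 1) - v^2 + 5)/(2*(4*v^3 + v^2 - 5)^2)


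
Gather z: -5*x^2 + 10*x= -5*x^2 + 10*x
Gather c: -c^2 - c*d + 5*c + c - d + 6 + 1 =-c^2 + c*(6 - d) - d + 7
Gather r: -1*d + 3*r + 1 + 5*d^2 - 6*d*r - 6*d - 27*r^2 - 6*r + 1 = 5*d^2 - 7*d - 27*r^2 + r*(-6*d - 3) + 2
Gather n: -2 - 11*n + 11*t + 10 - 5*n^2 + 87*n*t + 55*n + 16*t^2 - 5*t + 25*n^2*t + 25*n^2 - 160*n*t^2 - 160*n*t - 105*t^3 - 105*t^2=n^2*(25*t + 20) + n*(-160*t^2 - 73*t + 44) - 105*t^3 - 89*t^2 + 6*t + 8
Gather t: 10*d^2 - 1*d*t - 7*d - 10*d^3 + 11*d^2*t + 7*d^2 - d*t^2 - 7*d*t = -10*d^3 + 17*d^2 - d*t^2 - 7*d + t*(11*d^2 - 8*d)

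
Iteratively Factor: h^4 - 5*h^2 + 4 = (h + 1)*(h^3 - h^2 - 4*h + 4) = (h - 2)*(h + 1)*(h^2 + h - 2) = (h - 2)*(h - 1)*(h + 1)*(h + 2)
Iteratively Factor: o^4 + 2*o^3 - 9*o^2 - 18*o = (o + 2)*(o^3 - 9*o) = o*(o + 2)*(o^2 - 9) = o*(o + 2)*(o + 3)*(o - 3)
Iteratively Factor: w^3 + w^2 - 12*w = (w)*(w^2 + w - 12) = w*(w + 4)*(w - 3)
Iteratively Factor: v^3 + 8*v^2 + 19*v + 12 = (v + 4)*(v^2 + 4*v + 3) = (v + 1)*(v + 4)*(v + 3)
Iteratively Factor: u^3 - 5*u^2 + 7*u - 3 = (u - 1)*(u^2 - 4*u + 3) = (u - 1)^2*(u - 3)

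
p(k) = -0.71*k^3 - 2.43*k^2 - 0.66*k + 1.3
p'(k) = -2.13*k^2 - 4.86*k - 0.66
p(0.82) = -1.27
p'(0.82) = -6.08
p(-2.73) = -0.56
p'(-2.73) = -3.27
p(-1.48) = -0.74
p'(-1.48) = 1.87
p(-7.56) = 174.18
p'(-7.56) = -85.66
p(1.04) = -2.81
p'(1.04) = -8.02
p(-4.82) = 27.53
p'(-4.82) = -26.72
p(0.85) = -1.45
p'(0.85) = -6.33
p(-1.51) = -0.80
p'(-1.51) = 1.82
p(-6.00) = 71.14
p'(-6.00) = -48.18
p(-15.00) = 1860.70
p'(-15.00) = -407.01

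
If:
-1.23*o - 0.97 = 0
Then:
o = -0.79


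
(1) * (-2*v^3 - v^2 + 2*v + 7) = -2*v^3 - v^2 + 2*v + 7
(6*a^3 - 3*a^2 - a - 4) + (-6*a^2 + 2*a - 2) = 6*a^3 - 9*a^2 + a - 6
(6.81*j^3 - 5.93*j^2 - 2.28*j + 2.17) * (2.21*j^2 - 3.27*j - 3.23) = 15.0501*j^5 - 35.374*j^4 - 7.644*j^3 + 31.4052*j^2 + 0.2685*j - 7.0091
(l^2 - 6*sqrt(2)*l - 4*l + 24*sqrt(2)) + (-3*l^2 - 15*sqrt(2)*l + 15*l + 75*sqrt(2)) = -2*l^2 - 21*sqrt(2)*l + 11*l + 99*sqrt(2)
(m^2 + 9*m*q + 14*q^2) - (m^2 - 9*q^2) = 9*m*q + 23*q^2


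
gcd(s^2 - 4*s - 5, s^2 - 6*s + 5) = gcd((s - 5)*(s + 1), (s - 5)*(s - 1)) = s - 5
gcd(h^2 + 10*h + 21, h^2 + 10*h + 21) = h^2 + 10*h + 21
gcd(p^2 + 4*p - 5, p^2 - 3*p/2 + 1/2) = p - 1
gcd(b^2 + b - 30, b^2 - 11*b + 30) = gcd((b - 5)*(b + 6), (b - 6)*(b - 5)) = b - 5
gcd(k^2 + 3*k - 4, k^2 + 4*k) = k + 4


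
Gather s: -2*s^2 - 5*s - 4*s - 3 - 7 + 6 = -2*s^2 - 9*s - 4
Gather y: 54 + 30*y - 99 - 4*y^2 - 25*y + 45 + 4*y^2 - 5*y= 0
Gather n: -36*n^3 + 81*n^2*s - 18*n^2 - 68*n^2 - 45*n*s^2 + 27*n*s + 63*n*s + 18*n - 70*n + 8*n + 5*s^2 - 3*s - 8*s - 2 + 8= -36*n^3 + n^2*(81*s - 86) + n*(-45*s^2 + 90*s - 44) + 5*s^2 - 11*s + 6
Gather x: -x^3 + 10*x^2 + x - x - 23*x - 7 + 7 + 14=-x^3 + 10*x^2 - 23*x + 14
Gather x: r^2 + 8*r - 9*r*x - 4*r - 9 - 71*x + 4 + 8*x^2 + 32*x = r^2 + 4*r + 8*x^2 + x*(-9*r - 39) - 5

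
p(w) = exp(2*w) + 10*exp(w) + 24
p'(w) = 2*exp(2*w) + 10*exp(w)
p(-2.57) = 24.77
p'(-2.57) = 0.78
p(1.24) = 70.50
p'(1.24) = 58.44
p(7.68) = 4707248.95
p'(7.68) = 9392803.71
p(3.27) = 979.40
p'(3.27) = 1647.69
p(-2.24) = 25.08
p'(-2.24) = 1.09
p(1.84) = 126.61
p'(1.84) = 142.26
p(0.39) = 40.95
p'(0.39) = 19.13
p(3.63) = 1823.38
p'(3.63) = 3221.64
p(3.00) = 628.28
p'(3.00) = 1007.71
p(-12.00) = 24.00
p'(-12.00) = 0.00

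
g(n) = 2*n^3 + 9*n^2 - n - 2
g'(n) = 6*n^2 + 18*n - 1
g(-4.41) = 5.91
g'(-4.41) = 36.31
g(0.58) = 0.84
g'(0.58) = 11.46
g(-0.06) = -1.91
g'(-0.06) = -2.06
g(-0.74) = 2.86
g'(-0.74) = -11.03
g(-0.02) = -1.98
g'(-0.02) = -1.36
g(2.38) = 73.56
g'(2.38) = 75.83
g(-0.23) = -1.32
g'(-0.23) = -4.82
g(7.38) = 1284.69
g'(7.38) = 458.63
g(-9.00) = -722.00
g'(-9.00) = 323.00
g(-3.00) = 28.00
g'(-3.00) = -1.00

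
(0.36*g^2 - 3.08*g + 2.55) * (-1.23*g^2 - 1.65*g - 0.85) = -0.4428*g^4 + 3.1944*g^3 + 1.6395*g^2 - 1.5895*g - 2.1675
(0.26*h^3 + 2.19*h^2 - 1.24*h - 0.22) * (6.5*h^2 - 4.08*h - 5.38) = 1.69*h^5 + 13.1742*h^4 - 18.394*h^3 - 8.153*h^2 + 7.5688*h + 1.1836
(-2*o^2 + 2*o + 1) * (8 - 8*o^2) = 16*o^4 - 16*o^3 - 24*o^2 + 16*o + 8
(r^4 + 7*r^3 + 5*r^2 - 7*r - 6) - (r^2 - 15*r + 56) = r^4 + 7*r^3 + 4*r^2 + 8*r - 62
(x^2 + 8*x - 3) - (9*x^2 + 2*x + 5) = -8*x^2 + 6*x - 8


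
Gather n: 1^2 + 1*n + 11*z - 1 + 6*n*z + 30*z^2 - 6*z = n*(6*z + 1) + 30*z^2 + 5*z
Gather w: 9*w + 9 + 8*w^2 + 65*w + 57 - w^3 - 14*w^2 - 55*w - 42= -w^3 - 6*w^2 + 19*w + 24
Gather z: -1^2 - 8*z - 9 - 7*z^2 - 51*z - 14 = -7*z^2 - 59*z - 24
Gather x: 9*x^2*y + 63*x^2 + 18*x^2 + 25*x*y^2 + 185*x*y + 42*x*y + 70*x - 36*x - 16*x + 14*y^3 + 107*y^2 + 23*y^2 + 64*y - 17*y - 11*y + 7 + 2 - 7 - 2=x^2*(9*y + 81) + x*(25*y^2 + 227*y + 18) + 14*y^3 + 130*y^2 + 36*y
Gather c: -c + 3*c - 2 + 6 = 2*c + 4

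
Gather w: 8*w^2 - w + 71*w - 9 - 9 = 8*w^2 + 70*w - 18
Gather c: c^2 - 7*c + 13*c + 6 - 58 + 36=c^2 + 6*c - 16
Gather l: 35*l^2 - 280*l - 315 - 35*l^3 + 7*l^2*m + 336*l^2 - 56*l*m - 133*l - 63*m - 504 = -35*l^3 + l^2*(7*m + 371) + l*(-56*m - 413) - 63*m - 819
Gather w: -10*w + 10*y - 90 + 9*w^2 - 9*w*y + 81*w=9*w^2 + w*(71 - 9*y) + 10*y - 90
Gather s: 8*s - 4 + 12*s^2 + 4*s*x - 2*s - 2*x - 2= 12*s^2 + s*(4*x + 6) - 2*x - 6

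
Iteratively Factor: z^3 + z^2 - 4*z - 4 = (z - 2)*(z^2 + 3*z + 2) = (z - 2)*(z + 1)*(z + 2)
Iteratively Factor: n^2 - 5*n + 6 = (n - 2)*(n - 3)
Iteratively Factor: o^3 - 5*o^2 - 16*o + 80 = (o - 5)*(o^2 - 16) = (o - 5)*(o + 4)*(o - 4)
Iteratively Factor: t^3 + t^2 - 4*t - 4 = (t + 2)*(t^2 - t - 2) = (t - 2)*(t + 2)*(t + 1)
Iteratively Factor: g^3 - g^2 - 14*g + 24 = (g - 3)*(g^2 + 2*g - 8) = (g - 3)*(g - 2)*(g + 4)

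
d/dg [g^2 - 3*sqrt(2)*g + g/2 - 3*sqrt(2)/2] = 2*g - 3*sqrt(2) + 1/2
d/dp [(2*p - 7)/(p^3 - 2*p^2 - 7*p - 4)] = (-4*p^2 + 29*p - 57)/(p^5 - 5*p^4 - 5*p^3 + 25*p^2 + 40*p + 16)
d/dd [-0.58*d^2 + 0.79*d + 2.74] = 0.79 - 1.16*d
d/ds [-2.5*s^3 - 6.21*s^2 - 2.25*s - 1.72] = -7.5*s^2 - 12.42*s - 2.25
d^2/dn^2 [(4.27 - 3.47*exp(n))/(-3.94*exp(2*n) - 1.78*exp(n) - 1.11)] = (53.866892*exp(4*n) - 289.478892*exp(3*n) - 180.89328*exp(2*n) + 54.312578*exp(n) + 12.712053)*exp(n)/(61.162984*exp(6*n) + 82.896024*exp(5*n) + 89.144076*exp(4*n) + 52.347664*exp(3*n) + 25.114194*exp(2*n) + 6.579414*exp(n) + 1.367631)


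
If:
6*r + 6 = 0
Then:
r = -1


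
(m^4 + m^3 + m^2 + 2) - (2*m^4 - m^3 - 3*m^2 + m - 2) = -m^4 + 2*m^3 + 4*m^2 - m + 4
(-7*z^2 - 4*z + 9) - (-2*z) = -7*z^2 - 2*z + 9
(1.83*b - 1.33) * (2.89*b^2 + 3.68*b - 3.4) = 5.2887*b^3 + 2.8907*b^2 - 11.1164*b + 4.522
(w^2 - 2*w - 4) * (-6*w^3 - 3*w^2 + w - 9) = -6*w^5 + 9*w^4 + 31*w^3 + w^2 + 14*w + 36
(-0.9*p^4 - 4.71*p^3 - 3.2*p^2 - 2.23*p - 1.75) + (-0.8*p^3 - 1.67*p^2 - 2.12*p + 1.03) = -0.9*p^4 - 5.51*p^3 - 4.87*p^2 - 4.35*p - 0.72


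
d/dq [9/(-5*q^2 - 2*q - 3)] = 18*(5*q + 1)/(5*q^2 + 2*q + 3)^2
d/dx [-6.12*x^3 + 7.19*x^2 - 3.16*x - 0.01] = -18.36*x^2 + 14.38*x - 3.16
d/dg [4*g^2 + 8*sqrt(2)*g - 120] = 8*g + 8*sqrt(2)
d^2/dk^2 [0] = 0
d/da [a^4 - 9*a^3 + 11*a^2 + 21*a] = 4*a^3 - 27*a^2 + 22*a + 21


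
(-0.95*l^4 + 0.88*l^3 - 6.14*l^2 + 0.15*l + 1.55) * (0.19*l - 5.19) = -0.1805*l^5 + 5.0977*l^4 - 5.7338*l^3 + 31.8951*l^2 - 0.484*l - 8.0445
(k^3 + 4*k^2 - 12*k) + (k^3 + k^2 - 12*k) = 2*k^3 + 5*k^2 - 24*k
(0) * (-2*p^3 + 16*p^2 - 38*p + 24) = 0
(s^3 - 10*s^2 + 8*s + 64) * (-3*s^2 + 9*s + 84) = -3*s^5 + 39*s^4 - 30*s^3 - 960*s^2 + 1248*s + 5376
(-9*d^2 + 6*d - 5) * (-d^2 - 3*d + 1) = 9*d^4 + 21*d^3 - 22*d^2 + 21*d - 5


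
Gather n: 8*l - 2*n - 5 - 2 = 8*l - 2*n - 7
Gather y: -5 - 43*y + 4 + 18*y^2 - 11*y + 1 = 18*y^2 - 54*y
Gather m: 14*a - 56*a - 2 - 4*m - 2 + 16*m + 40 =-42*a + 12*m + 36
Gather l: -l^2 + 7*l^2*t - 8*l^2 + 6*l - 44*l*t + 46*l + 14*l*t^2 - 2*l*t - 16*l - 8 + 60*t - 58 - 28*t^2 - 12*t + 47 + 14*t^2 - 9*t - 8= l^2*(7*t - 9) + l*(14*t^2 - 46*t + 36) - 14*t^2 + 39*t - 27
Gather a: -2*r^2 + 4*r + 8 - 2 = -2*r^2 + 4*r + 6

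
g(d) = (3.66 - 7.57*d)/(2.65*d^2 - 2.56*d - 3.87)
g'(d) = (2.56 - 5.3*d)*(3.66 - 7.57*d)/(2.65*d^2 - 2.56*d - 3.87)^2 - 7.57/(2.65*d^2 - 2.56*d - 3.87) = (20.0605*d^2 - 19.398*d + 38.6655)/(7.0225*d^4 - 13.568*d^3 - 13.9574*d^2 + 19.8144*d + 14.9769)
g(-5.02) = 0.55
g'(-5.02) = 0.11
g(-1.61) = 2.23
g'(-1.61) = 2.40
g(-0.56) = -4.92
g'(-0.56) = 21.66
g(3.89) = -0.98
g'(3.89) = 0.39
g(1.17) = 1.61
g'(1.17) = 4.14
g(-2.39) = 1.25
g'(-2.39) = 0.66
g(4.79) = -0.73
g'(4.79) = 0.20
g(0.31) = -0.30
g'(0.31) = 1.78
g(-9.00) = 0.31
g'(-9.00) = 0.03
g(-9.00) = 0.31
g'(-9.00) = 0.03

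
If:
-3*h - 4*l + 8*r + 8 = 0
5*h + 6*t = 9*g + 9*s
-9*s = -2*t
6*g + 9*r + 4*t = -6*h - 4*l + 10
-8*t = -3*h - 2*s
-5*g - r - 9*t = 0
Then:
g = -896/69763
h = -1224/69763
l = 158152/69763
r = 8854/69763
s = -108/69763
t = -486/69763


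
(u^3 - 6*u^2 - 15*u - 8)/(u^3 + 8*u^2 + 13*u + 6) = (u - 8)/(u + 6)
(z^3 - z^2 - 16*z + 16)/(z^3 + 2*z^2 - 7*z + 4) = (z - 4)/(z - 1)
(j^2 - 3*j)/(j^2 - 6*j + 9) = j/(j - 3)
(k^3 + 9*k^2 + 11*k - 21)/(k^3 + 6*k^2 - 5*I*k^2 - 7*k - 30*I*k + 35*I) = (k + 3)/(k - 5*I)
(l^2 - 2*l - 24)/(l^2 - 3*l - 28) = (l - 6)/(l - 7)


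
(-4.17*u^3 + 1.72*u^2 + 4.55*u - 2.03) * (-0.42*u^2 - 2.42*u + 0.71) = 1.7514*u^5 + 9.369*u^4 - 9.0341*u^3 - 8.9372*u^2 + 8.1431*u - 1.4413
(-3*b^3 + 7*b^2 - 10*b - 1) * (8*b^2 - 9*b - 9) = -24*b^5 + 83*b^4 - 116*b^3 + 19*b^2 + 99*b + 9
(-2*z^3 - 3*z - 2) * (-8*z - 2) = 16*z^4 + 4*z^3 + 24*z^2 + 22*z + 4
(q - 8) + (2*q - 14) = 3*q - 22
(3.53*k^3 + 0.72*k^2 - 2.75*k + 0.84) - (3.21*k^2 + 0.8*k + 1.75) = 3.53*k^3 - 2.49*k^2 - 3.55*k - 0.91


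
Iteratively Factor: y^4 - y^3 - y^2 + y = (y - 1)*(y^3 - y) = (y - 1)*(y + 1)*(y^2 - y) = (y - 1)^2*(y + 1)*(y)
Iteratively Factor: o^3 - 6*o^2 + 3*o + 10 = (o - 2)*(o^2 - 4*o - 5) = (o - 2)*(o + 1)*(o - 5)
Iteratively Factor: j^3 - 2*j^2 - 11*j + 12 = (j - 1)*(j^2 - j - 12) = (j - 1)*(j + 3)*(j - 4)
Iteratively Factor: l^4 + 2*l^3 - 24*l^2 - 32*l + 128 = (l + 4)*(l^3 - 2*l^2 - 16*l + 32) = (l - 4)*(l + 4)*(l^2 + 2*l - 8) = (l - 4)*(l - 2)*(l + 4)*(l + 4)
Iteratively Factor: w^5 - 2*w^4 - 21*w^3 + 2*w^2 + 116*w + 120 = (w + 2)*(w^4 - 4*w^3 - 13*w^2 + 28*w + 60) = (w + 2)^2*(w^3 - 6*w^2 - w + 30) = (w + 2)^3*(w^2 - 8*w + 15) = (w - 5)*(w + 2)^3*(w - 3)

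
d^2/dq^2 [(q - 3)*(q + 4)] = 2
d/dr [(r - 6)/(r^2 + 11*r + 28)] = (r^2 + 11*r - (r - 6)*(2*r + 11) + 28)/(r^2 + 11*r + 28)^2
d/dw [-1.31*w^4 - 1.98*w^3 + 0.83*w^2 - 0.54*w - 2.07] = -5.24*w^3 - 5.94*w^2 + 1.66*w - 0.54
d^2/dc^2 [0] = 0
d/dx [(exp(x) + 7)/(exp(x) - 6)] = -13*exp(x)/(exp(x) - 6)^2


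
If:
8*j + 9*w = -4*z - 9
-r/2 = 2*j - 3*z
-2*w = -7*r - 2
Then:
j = 193*z/118 + 9/59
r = -32*z/59 - 36/59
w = -112*z/59 - 67/59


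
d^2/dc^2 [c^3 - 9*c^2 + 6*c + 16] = 6*c - 18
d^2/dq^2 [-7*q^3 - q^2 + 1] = -42*q - 2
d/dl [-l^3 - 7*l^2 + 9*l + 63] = -3*l^2 - 14*l + 9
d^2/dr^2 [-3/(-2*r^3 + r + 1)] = 6*(-6*r*(-2*r^3 + r + 1) - (6*r^2 - 1)^2)/(-2*r^3 + r + 1)^3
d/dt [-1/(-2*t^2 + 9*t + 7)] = (9 - 4*t)/(-2*t^2 + 9*t + 7)^2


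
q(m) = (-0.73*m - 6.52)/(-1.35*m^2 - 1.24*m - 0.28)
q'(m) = (-0.73*m - 6.52)*(2.7*m + 1.24)/(-1.35*m^2 - 1.24*m - 0.28)^2 - 0.73/(-1.35*m^2 - 1.24*m - 0.28) = (0.9855*m^2 + 0.9052*m - (0.73*m + 6.52)*(2.7*m + 1.24) + 0.2044)/(1.35*m^2 + 1.24*m + 0.28)^2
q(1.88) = 1.07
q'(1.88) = -0.82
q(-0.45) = -1338.70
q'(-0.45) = -7394.07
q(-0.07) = 32.37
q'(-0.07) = -166.63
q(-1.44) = 4.23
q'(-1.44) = 9.22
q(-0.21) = 80.45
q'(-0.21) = -674.99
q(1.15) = 2.11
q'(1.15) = -2.41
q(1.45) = 1.54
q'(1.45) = -1.47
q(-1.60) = 3.05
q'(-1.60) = 5.79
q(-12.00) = -0.01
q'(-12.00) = 0.00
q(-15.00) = -0.02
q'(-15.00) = 0.00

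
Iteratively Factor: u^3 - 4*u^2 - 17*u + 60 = (u - 5)*(u^2 + u - 12) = (u - 5)*(u - 3)*(u + 4)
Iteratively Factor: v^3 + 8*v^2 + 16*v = (v)*(v^2 + 8*v + 16) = v*(v + 4)*(v + 4)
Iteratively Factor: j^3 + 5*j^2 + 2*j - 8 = (j + 2)*(j^2 + 3*j - 4) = (j - 1)*(j + 2)*(j + 4)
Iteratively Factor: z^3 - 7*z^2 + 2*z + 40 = (z - 4)*(z^2 - 3*z - 10) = (z - 4)*(z + 2)*(z - 5)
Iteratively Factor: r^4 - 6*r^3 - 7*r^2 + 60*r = (r - 5)*(r^3 - r^2 - 12*r) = r*(r - 5)*(r^2 - r - 12) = r*(r - 5)*(r - 4)*(r + 3)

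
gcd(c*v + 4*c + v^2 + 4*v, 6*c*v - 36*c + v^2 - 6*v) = 1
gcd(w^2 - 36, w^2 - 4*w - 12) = w - 6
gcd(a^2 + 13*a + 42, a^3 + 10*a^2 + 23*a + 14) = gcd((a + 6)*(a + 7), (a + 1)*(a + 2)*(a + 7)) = a + 7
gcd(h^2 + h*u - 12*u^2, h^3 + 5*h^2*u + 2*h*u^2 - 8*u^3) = h + 4*u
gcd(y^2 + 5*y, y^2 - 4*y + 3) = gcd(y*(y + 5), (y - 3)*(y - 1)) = 1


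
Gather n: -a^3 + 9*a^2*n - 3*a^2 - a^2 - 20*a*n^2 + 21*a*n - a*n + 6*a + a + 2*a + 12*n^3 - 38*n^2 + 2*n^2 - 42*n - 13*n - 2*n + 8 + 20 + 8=-a^3 - 4*a^2 + 9*a + 12*n^3 + n^2*(-20*a - 36) + n*(9*a^2 + 20*a - 57) + 36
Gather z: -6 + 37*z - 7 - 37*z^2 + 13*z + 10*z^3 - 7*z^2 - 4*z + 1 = 10*z^3 - 44*z^2 + 46*z - 12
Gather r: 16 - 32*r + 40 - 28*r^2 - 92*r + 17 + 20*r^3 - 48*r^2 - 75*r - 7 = 20*r^3 - 76*r^2 - 199*r + 66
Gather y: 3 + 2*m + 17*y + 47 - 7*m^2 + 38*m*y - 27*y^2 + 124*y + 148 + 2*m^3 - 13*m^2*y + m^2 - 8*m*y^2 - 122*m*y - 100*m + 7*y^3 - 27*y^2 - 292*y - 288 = 2*m^3 - 6*m^2 - 98*m + 7*y^3 + y^2*(-8*m - 54) + y*(-13*m^2 - 84*m - 151) - 90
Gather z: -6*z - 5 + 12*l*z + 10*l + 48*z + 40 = 10*l + z*(12*l + 42) + 35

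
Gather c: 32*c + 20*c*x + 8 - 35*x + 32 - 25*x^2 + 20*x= c*(20*x + 32) - 25*x^2 - 15*x + 40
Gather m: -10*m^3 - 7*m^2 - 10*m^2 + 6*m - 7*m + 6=-10*m^3 - 17*m^2 - m + 6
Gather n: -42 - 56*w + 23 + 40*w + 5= -16*w - 14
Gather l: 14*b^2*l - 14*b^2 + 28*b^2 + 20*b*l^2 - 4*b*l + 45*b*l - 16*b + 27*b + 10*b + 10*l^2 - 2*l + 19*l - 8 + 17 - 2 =14*b^2 + 21*b + l^2*(20*b + 10) + l*(14*b^2 + 41*b + 17) + 7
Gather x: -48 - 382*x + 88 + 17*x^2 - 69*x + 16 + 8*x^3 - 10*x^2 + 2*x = 8*x^3 + 7*x^2 - 449*x + 56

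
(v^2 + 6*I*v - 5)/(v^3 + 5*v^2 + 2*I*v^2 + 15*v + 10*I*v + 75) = (v + I)/(v^2 + v*(5 - 3*I) - 15*I)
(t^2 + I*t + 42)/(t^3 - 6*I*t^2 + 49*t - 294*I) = 1/(t - 7*I)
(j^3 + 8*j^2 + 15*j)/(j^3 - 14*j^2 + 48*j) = (j^2 + 8*j + 15)/(j^2 - 14*j + 48)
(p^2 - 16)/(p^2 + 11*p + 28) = (p - 4)/(p + 7)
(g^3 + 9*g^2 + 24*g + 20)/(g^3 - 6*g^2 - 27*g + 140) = (g^2 + 4*g + 4)/(g^2 - 11*g + 28)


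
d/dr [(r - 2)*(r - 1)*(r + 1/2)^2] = 4*r^3 - 6*r^2 - 3*r/2 + 5/4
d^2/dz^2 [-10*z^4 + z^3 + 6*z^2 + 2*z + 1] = -120*z^2 + 6*z + 12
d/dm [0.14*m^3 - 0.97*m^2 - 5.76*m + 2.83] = 0.42*m^2 - 1.94*m - 5.76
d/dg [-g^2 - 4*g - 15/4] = -2*g - 4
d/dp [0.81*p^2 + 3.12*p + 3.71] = 1.62*p + 3.12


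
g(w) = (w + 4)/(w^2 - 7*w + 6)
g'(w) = (7 - 2*w)*(w + 4)/(w^2 - 7*w + 6)^2 + 1/(w^2 - 7*w + 6)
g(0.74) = 3.47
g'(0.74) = 14.72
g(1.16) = -6.66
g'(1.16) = 38.98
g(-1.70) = 0.11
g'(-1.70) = 0.10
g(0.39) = 1.28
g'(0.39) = 2.62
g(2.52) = -1.23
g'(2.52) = 0.27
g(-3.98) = 0.00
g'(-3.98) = 0.02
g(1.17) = -6.30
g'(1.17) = 34.52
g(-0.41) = 0.40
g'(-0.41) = 0.45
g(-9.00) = -0.03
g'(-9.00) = 0.00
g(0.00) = 0.67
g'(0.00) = 0.94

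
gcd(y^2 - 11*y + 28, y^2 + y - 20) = y - 4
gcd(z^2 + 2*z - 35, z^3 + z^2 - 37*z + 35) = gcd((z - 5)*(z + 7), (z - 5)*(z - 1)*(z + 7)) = z^2 + 2*z - 35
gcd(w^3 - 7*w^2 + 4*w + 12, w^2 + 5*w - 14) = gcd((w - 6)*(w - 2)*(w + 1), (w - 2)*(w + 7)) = w - 2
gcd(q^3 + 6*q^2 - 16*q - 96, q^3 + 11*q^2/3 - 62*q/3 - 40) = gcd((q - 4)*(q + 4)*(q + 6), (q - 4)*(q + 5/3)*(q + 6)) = q^2 + 2*q - 24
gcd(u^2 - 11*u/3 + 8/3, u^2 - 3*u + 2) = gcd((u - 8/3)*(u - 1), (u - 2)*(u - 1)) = u - 1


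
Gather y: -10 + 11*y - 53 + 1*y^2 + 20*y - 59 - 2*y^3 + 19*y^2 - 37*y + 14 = -2*y^3 + 20*y^2 - 6*y - 108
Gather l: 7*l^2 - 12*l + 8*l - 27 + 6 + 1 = 7*l^2 - 4*l - 20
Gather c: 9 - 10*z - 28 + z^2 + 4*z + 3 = z^2 - 6*z - 16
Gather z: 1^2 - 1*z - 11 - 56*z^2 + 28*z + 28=-56*z^2 + 27*z + 18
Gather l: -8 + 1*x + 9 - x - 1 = 0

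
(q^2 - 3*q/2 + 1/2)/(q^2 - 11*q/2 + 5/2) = (q - 1)/(q - 5)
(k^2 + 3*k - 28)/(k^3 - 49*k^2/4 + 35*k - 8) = 4*(k + 7)/(4*k^2 - 33*k + 8)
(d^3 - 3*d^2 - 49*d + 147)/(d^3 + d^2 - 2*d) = (d^3 - 3*d^2 - 49*d + 147)/(d*(d^2 + d - 2))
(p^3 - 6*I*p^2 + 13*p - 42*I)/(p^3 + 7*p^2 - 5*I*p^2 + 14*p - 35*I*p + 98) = (p^2 + I*p + 6)/(p^2 + p*(7 + 2*I) + 14*I)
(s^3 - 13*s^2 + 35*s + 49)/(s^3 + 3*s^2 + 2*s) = (s^2 - 14*s + 49)/(s*(s + 2))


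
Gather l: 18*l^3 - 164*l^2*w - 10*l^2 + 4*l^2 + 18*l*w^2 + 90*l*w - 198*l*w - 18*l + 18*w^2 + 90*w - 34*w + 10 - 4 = 18*l^3 + l^2*(-164*w - 6) + l*(18*w^2 - 108*w - 18) + 18*w^2 + 56*w + 6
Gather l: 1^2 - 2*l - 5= -2*l - 4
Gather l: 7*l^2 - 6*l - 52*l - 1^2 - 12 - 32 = 7*l^2 - 58*l - 45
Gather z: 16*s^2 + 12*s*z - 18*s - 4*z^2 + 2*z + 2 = 16*s^2 - 18*s - 4*z^2 + z*(12*s + 2) + 2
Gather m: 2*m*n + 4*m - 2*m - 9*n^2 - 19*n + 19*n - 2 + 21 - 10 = m*(2*n + 2) - 9*n^2 + 9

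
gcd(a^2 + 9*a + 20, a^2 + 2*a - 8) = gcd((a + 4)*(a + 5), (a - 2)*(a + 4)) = a + 4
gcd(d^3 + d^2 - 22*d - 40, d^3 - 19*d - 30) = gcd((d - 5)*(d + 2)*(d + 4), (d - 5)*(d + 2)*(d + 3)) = d^2 - 3*d - 10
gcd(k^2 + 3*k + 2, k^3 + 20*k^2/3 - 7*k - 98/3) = k + 2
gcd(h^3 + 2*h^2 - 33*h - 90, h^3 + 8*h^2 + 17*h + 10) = h + 5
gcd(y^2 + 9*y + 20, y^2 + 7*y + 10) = y + 5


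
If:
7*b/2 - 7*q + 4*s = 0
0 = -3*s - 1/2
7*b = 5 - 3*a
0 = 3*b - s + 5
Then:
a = 307/54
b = -31/18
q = -241/252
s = -1/6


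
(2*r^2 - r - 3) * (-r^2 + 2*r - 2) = -2*r^4 + 5*r^3 - 3*r^2 - 4*r + 6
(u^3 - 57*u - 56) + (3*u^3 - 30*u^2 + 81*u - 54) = 4*u^3 - 30*u^2 + 24*u - 110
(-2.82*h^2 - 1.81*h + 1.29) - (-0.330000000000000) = -2.82*h^2 - 1.81*h + 1.62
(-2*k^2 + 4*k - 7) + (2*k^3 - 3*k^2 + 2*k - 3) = 2*k^3 - 5*k^2 + 6*k - 10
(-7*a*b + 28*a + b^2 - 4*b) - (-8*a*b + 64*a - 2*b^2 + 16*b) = a*b - 36*a + 3*b^2 - 20*b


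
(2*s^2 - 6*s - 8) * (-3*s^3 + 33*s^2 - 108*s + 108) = -6*s^5 + 84*s^4 - 390*s^3 + 600*s^2 + 216*s - 864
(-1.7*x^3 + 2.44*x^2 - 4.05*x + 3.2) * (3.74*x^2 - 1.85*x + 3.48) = -6.358*x^5 + 12.2706*x^4 - 25.577*x^3 + 27.9517*x^2 - 20.014*x + 11.136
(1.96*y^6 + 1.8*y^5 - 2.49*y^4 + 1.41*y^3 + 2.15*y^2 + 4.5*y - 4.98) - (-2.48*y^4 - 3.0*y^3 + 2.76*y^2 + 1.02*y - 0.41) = 1.96*y^6 + 1.8*y^5 - 0.0100000000000002*y^4 + 4.41*y^3 - 0.61*y^2 + 3.48*y - 4.57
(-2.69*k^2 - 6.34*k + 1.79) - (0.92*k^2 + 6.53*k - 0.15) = -3.61*k^2 - 12.87*k + 1.94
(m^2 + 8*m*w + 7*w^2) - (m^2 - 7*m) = 8*m*w + 7*m + 7*w^2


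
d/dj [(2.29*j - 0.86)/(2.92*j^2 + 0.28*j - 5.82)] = (-6.6868*j^2 + 5.0224*j - 13.087)/(8.5264*j^4 + 1.6352*j^3 - 33.9104*j^2 - 3.2592*j + 33.8724)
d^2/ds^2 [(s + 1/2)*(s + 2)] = 2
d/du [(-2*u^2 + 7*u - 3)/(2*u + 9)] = (-4*u^2 - 36*u + 69)/(4*u^2 + 36*u + 81)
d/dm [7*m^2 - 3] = 14*m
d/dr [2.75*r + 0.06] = 2.75000000000000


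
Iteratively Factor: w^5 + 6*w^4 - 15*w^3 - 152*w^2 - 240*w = (w + 4)*(w^4 + 2*w^3 - 23*w^2 - 60*w) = (w + 4)^2*(w^3 - 2*w^2 - 15*w) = (w - 5)*(w + 4)^2*(w^2 + 3*w) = (w - 5)*(w + 3)*(w + 4)^2*(w)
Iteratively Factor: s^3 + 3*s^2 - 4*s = (s + 4)*(s^2 - s) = (s - 1)*(s + 4)*(s)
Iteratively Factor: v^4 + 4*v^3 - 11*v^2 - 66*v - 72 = (v + 2)*(v^3 + 2*v^2 - 15*v - 36) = (v + 2)*(v + 3)*(v^2 - v - 12) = (v - 4)*(v + 2)*(v + 3)*(v + 3)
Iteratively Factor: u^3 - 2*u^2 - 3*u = (u - 3)*(u^2 + u) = (u - 3)*(u + 1)*(u)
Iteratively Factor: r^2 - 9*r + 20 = (r - 5)*(r - 4)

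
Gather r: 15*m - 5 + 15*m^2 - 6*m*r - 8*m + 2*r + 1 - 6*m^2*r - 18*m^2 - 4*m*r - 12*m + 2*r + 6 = -3*m^2 - 5*m + r*(-6*m^2 - 10*m + 4) + 2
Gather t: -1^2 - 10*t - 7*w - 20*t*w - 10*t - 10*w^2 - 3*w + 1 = t*(-20*w - 20) - 10*w^2 - 10*w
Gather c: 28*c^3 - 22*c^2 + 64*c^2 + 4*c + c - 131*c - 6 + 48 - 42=28*c^3 + 42*c^2 - 126*c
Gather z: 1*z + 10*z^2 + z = 10*z^2 + 2*z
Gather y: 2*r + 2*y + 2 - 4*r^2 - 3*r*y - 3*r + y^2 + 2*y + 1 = -4*r^2 - r + y^2 + y*(4 - 3*r) + 3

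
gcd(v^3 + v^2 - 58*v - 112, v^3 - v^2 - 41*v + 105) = v + 7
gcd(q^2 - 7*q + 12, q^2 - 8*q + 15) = q - 3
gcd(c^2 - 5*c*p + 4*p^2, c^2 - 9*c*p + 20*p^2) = -c + 4*p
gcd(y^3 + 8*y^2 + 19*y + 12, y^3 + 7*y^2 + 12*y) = y^2 + 7*y + 12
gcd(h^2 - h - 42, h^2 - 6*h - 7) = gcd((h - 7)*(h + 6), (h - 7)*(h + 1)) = h - 7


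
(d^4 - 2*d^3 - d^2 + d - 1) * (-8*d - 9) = -8*d^5 + 7*d^4 + 26*d^3 + d^2 - d + 9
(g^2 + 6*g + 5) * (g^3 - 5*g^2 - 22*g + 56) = g^5 + g^4 - 47*g^3 - 101*g^2 + 226*g + 280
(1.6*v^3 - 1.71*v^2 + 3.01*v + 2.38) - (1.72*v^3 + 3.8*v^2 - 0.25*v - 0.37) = -0.12*v^3 - 5.51*v^2 + 3.26*v + 2.75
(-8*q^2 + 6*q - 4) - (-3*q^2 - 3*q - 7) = -5*q^2 + 9*q + 3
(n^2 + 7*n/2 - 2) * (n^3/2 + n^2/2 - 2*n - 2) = n^5/2 + 9*n^4/4 - 5*n^3/4 - 10*n^2 - 3*n + 4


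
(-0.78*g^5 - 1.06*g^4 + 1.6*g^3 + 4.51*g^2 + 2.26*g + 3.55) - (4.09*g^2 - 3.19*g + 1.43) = -0.78*g^5 - 1.06*g^4 + 1.6*g^3 + 0.42*g^2 + 5.45*g + 2.12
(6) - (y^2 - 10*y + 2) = -y^2 + 10*y + 4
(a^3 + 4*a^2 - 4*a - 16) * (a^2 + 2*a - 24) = a^5 + 6*a^4 - 20*a^3 - 120*a^2 + 64*a + 384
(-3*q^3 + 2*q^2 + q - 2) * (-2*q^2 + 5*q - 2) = 6*q^5 - 19*q^4 + 14*q^3 + 5*q^2 - 12*q + 4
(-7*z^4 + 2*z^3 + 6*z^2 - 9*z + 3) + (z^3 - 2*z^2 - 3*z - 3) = -7*z^4 + 3*z^3 + 4*z^2 - 12*z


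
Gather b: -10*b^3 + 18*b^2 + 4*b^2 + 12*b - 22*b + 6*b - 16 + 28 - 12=-10*b^3 + 22*b^2 - 4*b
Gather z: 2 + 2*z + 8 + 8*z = 10*z + 10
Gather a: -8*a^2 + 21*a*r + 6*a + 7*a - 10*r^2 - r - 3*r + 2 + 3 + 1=-8*a^2 + a*(21*r + 13) - 10*r^2 - 4*r + 6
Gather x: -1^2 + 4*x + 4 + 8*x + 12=12*x + 15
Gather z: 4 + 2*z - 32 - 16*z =-14*z - 28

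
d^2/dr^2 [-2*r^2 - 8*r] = -4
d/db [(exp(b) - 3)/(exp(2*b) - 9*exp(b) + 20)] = (-(exp(b) - 3)*(2*exp(b) - 9) + exp(2*b) - 9*exp(b) + 20)*exp(b)/(exp(2*b) - 9*exp(b) + 20)^2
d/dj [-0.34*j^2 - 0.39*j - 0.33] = -0.68*j - 0.39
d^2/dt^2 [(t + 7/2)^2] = 2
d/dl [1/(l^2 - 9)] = -2*l/(l^2 - 9)^2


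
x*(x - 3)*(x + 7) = x^3 + 4*x^2 - 21*x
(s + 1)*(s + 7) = s^2 + 8*s + 7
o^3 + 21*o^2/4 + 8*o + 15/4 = (o + 1)*(o + 5/4)*(o + 3)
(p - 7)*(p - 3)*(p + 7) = p^3 - 3*p^2 - 49*p + 147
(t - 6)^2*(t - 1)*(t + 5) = t^4 - 8*t^3 - 17*t^2 + 204*t - 180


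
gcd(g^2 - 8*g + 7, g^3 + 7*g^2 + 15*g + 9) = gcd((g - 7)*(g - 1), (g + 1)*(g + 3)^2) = 1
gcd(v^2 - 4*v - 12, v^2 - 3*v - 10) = v + 2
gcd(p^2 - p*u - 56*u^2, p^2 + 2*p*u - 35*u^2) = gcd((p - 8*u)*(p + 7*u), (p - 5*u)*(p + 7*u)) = p + 7*u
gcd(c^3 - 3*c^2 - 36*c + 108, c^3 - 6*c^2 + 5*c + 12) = c - 3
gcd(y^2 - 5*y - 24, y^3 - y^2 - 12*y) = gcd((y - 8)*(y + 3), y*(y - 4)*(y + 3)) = y + 3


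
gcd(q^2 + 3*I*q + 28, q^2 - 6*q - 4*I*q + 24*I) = q - 4*I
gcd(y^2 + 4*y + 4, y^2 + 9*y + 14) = y + 2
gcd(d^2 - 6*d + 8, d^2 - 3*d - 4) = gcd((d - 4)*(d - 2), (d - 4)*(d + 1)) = d - 4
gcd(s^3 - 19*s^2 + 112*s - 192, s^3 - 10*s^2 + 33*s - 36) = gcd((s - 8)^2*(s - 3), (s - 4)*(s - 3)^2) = s - 3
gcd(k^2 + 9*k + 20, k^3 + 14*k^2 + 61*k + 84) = k + 4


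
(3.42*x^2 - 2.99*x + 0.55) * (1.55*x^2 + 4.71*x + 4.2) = 5.301*x^4 + 11.4737*x^3 + 1.1336*x^2 - 9.9675*x + 2.31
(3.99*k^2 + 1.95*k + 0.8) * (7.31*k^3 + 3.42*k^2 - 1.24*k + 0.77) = 29.1669*k^5 + 27.9003*k^4 + 7.5694*k^3 + 3.3903*k^2 + 0.5095*k + 0.616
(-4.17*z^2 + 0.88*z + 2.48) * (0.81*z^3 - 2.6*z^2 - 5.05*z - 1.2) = -3.3777*z^5 + 11.5548*z^4 + 20.7793*z^3 - 5.888*z^2 - 13.58*z - 2.976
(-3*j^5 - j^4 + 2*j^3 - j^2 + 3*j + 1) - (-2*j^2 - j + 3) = -3*j^5 - j^4 + 2*j^3 + j^2 + 4*j - 2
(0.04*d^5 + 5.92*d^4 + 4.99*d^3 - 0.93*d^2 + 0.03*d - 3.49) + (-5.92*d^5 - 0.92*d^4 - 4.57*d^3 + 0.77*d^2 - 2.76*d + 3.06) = -5.88*d^5 + 5.0*d^4 + 0.42*d^3 - 0.16*d^2 - 2.73*d - 0.43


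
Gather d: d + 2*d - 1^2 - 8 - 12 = 3*d - 21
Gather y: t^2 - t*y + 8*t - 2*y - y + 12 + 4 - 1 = t^2 + 8*t + y*(-t - 3) + 15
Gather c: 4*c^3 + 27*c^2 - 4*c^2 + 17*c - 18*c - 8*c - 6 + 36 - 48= 4*c^3 + 23*c^2 - 9*c - 18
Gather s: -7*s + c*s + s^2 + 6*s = s^2 + s*(c - 1)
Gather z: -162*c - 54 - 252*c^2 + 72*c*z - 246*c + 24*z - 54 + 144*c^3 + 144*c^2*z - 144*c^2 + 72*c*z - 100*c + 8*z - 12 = 144*c^3 - 396*c^2 - 508*c + z*(144*c^2 + 144*c + 32) - 120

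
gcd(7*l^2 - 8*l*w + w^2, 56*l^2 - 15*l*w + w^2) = -7*l + w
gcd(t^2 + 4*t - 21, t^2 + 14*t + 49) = t + 7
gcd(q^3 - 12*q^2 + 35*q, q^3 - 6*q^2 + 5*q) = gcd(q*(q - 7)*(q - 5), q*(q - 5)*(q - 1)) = q^2 - 5*q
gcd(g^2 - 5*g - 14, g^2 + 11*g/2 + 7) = g + 2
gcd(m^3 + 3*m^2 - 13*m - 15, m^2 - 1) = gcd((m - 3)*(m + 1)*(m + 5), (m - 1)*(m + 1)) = m + 1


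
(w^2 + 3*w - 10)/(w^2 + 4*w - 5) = (w - 2)/(w - 1)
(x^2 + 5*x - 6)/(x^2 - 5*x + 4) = (x + 6)/(x - 4)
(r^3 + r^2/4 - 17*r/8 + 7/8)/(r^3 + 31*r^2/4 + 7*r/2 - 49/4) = (r - 1/2)/(r + 7)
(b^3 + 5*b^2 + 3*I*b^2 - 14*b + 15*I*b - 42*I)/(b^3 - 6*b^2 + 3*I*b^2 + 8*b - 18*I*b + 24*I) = (b + 7)/(b - 4)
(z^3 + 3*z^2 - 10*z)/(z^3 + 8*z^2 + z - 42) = z*(z + 5)/(z^2 + 10*z + 21)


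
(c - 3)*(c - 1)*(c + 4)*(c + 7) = c^4 + 7*c^3 - 13*c^2 - 79*c + 84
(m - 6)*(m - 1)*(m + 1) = m^3 - 6*m^2 - m + 6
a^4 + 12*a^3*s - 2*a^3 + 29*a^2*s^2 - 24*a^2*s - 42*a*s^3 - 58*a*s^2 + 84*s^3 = (a - 2)*(a - s)*(a + 6*s)*(a + 7*s)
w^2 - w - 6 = (w - 3)*(w + 2)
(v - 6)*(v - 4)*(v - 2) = v^3 - 12*v^2 + 44*v - 48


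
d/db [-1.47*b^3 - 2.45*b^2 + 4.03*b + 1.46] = -4.41*b^2 - 4.9*b + 4.03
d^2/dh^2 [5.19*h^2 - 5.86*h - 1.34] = 10.3800000000000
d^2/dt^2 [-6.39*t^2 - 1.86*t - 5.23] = -12.7800000000000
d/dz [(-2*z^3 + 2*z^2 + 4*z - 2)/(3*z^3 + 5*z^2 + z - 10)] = 2*(-8*z^4 - 14*z^3 + 30*z^2 - 10*z - 19)/(9*z^6 + 30*z^5 + 31*z^4 - 50*z^3 - 99*z^2 - 20*z + 100)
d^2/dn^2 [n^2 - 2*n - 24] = 2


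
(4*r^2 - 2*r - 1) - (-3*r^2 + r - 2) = 7*r^2 - 3*r + 1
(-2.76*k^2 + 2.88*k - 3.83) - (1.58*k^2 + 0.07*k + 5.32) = -4.34*k^2 + 2.81*k - 9.15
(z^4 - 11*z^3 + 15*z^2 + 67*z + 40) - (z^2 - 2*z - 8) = z^4 - 11*z^3 + 14*z^2 + 69*z + 48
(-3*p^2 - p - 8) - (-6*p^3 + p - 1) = 6*p^3 - 3*p^2 - 2*p - 7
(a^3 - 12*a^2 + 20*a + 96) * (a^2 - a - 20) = a^5 - 13*a^4 + 12*a^3 + 316*a^2 - 496*a - 1920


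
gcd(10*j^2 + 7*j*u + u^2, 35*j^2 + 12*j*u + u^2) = 5*j + u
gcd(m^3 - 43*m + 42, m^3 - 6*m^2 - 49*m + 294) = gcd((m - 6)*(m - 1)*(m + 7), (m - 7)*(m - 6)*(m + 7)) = m^2 + m - 42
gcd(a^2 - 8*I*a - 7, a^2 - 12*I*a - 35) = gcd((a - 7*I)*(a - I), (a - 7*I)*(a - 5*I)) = a - 7*I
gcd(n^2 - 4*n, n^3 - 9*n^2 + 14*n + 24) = n - 4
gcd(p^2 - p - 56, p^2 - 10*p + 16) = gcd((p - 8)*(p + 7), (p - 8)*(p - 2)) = p - 8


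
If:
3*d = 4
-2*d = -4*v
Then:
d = 4/3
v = 2/3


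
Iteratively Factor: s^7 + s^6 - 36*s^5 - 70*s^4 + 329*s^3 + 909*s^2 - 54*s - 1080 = (s + 3)*(s^6 - 2*s^5 - 30*s^4 + 20*s^3 + 269*s^2 + 102*s - 360) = (s + 2)*(s + 3)*(s^5 - 4*s^4 - 22*s^3 + 64*s^2 + 141*s - 180) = (s + 2)*(s + 3)^2*(s^4 - 7*s^3 - s^2 + 67*s - 60) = (s - 1)*(s + 2)*(s + 3)^2*(s^3 - 6*s^2 - 7*s + 60) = (s - 4)*(s - 1)*(s + 2)*(s + 3)^2*(s^2 - 2*s - 15) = (s - 4)*(s - 1)*(s + 2)*(s + 3)^3*(s - 5)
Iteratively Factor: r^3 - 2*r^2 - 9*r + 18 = (r - 3)*(r^2 + r - 6) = (r - 3)*(r + 3)*(r - 2)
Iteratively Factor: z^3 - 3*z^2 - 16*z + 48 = (z + 4)*(z^2 - 7*z + 12) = (z - 3)*(z + 4)*(z - 4)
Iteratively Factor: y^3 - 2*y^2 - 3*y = (y)*(y^2 - 2*y - 3) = y*(y - 3)*(y + 1)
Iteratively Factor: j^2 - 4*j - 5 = (j + 1)*(j - 5)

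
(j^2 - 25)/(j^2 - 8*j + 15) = (j + 5)/(j - 3)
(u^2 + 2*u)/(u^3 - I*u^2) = (u + 2)/(u*(u - I))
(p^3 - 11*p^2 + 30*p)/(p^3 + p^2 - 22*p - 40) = p*(p - 6)/(p^2 + 6*p + 8)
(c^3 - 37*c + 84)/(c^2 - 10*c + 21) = (c^2 + 3*c - 28)/(c - 7)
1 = 1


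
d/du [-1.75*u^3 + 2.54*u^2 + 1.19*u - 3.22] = -5.25*u^2 + 5.08*u + 1.19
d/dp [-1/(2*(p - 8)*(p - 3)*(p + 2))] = ((p - 8)*(p - 3) + (p - 8)*(p + 2) + (p - 3)*(p + 2))/(2*(p - 8)^2*(p - 3)^2*(p + 2)^2)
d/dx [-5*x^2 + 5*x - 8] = 5 - 10*x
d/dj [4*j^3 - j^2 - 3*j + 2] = 12*j^2 - 2*j - 3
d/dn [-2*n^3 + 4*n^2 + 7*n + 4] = -6*n^2 + 8*n + 7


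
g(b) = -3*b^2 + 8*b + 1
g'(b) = 8 - 6*b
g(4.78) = -29.31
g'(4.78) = -20.68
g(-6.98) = -201.00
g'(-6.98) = 49.88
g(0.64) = 4.89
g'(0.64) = 4.16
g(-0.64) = -5.35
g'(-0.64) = 11.84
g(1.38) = 6.33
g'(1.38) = -0.28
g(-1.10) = -11.43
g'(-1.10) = 14.60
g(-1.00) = -10.00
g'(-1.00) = 14.00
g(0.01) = 1.08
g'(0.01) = 7.94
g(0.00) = 1.00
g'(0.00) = 8.00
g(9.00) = -170.00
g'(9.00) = -46.00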